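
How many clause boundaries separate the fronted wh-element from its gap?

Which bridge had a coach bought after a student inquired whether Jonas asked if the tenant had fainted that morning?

"which bridge" originates inside the matrix clause — no clause boundary is crossed.

0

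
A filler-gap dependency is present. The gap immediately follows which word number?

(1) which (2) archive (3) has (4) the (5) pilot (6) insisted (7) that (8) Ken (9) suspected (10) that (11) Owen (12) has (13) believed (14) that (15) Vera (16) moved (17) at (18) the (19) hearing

The displaced element is "which archive" (word 2).
It is linked across 3 clause boundaries (that → that → that).
It functions as the direct object of "moved", so the gap sits immediately after word 16 ("moved").
Base order: The pilot has insisted that Ken suspected that Owen has believed that Vera moved which archive at the hearing.

16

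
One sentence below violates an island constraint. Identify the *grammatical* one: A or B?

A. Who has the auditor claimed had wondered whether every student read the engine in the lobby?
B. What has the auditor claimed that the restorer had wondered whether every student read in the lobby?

In B, the wh-phrase is extracted from inside a wh-island (introduced by "whether"), which blocks movement.
In A, the extraction path crosses only that-complement boundaries, which are transparent.
So A is grammatical.

A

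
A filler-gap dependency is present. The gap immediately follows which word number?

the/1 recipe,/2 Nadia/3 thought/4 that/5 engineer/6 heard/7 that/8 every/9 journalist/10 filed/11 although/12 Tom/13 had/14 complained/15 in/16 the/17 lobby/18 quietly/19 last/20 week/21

11

The displaced element is "the recipe" (word 2).
It is linked across 2 clause boundaries (Ø → that).
It functions as the direct object of "filed", so the gap sits immediately after word 11 ("filed").
Base order: Nadia thought that engineer heard that every journalist filed the recipe although Tom had complained in the lobby quietly last week.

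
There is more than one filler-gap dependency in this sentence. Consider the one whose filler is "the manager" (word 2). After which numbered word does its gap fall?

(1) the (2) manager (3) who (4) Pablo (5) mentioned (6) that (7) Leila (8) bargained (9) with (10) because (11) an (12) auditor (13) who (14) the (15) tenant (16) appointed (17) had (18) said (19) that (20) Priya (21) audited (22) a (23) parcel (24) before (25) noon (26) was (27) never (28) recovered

9

The displaced element is "the manager" (word 2).
It is linked across 1 clause boundary (that).
It functions as the object of the preposition "with" of "bargained", so the gap sits immediately after word 9 ("with").
Base order: Pablo mentioned that Leila bargained with the manager because an auditor who the tenant appointed had said that Priya audited a parcel before noon.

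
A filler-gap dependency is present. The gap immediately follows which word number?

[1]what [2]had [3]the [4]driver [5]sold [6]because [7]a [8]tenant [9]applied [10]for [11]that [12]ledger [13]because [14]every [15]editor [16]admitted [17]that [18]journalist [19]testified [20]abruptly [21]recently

5

The displaced element is "what" (word 1).
It functions as the direct object of "sold", so the gap sits immediately after word 5 ("sold").
Base order: The driver had sold what because a tenant applied for that ledger because every editor admitted that journalist testified abruptly recently.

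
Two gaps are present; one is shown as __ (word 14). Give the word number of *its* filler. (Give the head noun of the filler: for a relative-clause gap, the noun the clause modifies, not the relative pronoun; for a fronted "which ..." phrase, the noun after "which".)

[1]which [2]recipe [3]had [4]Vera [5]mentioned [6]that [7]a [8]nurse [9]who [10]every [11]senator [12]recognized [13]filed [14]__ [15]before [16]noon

The marked gap is the direct object of "filed".
Its filler is the fronted wh-phrase "which recipe", at word 2.
(The other dependency links word 8 to a gap after word 12.)

2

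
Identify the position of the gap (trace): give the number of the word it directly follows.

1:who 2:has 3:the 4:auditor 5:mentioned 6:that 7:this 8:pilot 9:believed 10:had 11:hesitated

9

The displaced element is "who" (word 1).
It is linked across 2 clause boundaries (that → Ø).
It functions as the subject of "hesitated", so the gap sits immediately after word 9 ("believed").
Base order: The auditor has mentioned that this pilot believed that who had hesitated.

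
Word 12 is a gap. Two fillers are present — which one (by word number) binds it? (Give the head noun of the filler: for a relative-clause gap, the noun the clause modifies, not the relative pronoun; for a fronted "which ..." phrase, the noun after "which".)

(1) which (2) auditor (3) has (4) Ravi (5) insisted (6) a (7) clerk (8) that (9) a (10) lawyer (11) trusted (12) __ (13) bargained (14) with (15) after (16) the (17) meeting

The marked gap is inside the relative clause, the direct object of "trusted".
Its filler is the head noun "clerk" (via "that"), at word 7.
(The other dependency links word 2 to a gap after word 14.)

7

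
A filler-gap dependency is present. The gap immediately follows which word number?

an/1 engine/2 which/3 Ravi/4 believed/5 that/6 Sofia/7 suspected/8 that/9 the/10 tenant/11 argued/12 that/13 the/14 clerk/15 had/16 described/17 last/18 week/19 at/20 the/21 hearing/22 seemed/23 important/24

The displaced element is "an engine" (word 2).
It is linked across 3 clause boundaries (that → that → that).
It functions as the direct object of "described", so the gap sits immediately after word 17 ("described").
Base order: Ravi believed that Sofia suspected that the tenant argued that the clerk had described an engine last week at the hearing.

17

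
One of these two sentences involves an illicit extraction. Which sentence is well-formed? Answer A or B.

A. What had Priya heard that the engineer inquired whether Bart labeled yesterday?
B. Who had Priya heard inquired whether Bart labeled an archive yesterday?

B

In A, the wh-phrase is extracted from inside a wh-island (introduced by "whether"), which blocks movement.
In B, the extraction path crosses only that-complement boundaries, which are transparent.
So B is grammatical.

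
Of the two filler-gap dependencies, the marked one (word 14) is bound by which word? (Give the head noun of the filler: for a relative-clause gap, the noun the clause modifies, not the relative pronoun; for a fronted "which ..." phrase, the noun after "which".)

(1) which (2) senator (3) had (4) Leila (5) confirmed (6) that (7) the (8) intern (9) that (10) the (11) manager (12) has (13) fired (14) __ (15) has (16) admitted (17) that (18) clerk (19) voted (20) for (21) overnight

8

The marked gap is inside the relative clause, the direct object of "fired".
Its filler is the head noun "intern" (via "that"), at word 8.
(The other dependency links word 2 to a gap after word 20.)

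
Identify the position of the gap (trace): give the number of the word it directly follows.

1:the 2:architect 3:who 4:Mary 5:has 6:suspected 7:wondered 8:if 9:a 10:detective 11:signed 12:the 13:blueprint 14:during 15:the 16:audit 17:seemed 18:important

6

The displaced element is "the architect" (word 2).
It is linked across 1 clause boundary (Ø).
It functions as the subject of "wondered", so the gap sits immediately after word 6 ("suspected").
Base order: Mary has suspected that the architect wondered if a detective signed the blueprint during the audit.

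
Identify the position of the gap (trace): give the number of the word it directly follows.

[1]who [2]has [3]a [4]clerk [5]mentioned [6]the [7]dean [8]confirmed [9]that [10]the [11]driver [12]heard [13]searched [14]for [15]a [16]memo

The displaced element is "who" (word 1).
It is linked across 3 clause boundaries (Ø → that → Ø).
It functions as the subject of "searched", so the gap sits immediately after word 12 ("heard").
Base order: A clerk has mentioned the dean confirmed that the driver heard that who searched for a memo.

12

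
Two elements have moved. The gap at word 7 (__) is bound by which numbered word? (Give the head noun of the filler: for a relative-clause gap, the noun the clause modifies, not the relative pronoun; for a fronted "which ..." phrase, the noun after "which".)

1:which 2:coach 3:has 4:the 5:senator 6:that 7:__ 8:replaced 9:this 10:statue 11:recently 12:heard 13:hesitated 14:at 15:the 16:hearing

5

The marked gap is inside the relative clause, the subject of "replaced".
Its filler is the head noun "senator" (via "that"), at word 5.
(The other dependency links word 2 to a gap after word 12.)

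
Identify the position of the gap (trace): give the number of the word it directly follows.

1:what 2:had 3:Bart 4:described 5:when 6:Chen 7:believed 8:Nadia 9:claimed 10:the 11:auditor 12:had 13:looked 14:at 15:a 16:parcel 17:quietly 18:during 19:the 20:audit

The displaced element is "what" (word 1).
It functions as the direct object of "described", so the gap sits immediately after word 4 ("described").
Base order: Bart had described what when Chen believed Nadia claimed the auditor had looked at a parcel quietly during the audit.

4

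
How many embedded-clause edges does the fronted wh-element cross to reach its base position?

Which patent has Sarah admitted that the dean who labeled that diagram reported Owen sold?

"which patent" is extracted from the object of "sold".
Boundaries crossed, outermost first: [that], [Ø] — 2 in total.

2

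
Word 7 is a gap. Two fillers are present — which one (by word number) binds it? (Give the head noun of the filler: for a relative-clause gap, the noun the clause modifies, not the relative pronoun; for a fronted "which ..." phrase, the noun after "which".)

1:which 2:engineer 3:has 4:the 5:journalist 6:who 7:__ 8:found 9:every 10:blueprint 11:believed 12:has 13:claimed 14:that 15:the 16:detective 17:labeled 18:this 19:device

5

The marked gap is inside the relative clause, the subject of "found".
Its filler is the head noun "journalist" (via "who"), at word 5.
(The other dependency links word 2 to a gap after word 11.)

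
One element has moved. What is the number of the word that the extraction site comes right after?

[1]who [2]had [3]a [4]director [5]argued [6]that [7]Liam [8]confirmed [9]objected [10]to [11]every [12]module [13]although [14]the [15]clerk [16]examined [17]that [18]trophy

The displaced element is "who" (word 1).
It is linked across 2 clause boundaries (that → Ø).
It functions as the subject of "objected", so the gap sits immediately after word 8 ("confirmed").
Base order: A director had argued that Liam confirmed that who objected to every module although the clerk examined that trophy.

8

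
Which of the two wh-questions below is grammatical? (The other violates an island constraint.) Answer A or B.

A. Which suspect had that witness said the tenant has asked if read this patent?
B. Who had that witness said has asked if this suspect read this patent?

In A, the wh-phrase is extracted from inside a wh-island (introduced by "if"), which blocks movement.
In B, the extraction path crosses only that-complement boundaries, which are transparent.
So B is grammatical.

B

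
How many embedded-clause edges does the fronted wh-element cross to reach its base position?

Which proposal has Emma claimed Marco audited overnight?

1

"which proposal" is extracted from the object of "audited".
Boundaries crossed, outermost first: [Ø] — 1 in total.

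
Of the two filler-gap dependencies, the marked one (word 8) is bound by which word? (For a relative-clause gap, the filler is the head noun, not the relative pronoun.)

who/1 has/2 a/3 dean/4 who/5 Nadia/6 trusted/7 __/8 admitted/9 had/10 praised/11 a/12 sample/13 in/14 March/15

The marked gap is inside the relative clause, the direct object of "trusted".
Its filler is the head noun "dean" (via "who"), at word 4.
(The other dependency links word 1 to a gap after word 9.)

4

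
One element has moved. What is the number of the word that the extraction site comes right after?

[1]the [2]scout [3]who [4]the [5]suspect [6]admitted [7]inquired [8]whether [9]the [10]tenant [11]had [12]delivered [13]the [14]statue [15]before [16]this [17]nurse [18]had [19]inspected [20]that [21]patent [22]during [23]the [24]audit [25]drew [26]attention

6

The displaced element is "the scout" (word 2).
It is linked across 1 clause boundary (Ø).
It functions as the subject of "inquired", so the gap sits immediately after word 6 ("admitted").
Base order: The suspect admitted that the scout inquired whether the tenant had delivered the statue before this nurse had inspected that patent during the audit.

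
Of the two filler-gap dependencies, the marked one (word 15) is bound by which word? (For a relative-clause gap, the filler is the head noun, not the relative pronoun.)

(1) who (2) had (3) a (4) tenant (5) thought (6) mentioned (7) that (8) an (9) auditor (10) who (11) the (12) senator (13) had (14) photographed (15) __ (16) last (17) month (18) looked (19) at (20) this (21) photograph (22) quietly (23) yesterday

The marked gap is inside the relative clause, the direct object of "photographed".
Its filler is the head noun "auditor" (via "who"), at word 9.
(The other dependency links word 1 to a gap after word 5.)

9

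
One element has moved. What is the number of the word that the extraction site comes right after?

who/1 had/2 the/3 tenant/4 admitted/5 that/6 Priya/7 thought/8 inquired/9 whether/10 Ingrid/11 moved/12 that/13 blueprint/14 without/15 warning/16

8

The displaced element is "who" (word 1).
It is linked across 2 clause boundaries (that → Ø).
It functions as the subject of "inquired", so the gap sits immediately after word 8 ("thought").
Base order: The tenant had admitted that Priya thought who inquired whether Ingrid moved that blueprint without warning.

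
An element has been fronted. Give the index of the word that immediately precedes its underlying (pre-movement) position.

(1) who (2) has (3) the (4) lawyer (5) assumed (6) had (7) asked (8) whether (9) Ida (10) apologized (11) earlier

5

The displaced element is "who" (word 1).
It is linked across 1 clause boundary (Ø).
It functions as the subject of "asked", so the gap sits immediately after word 5 ("assumed").
Base order: The lawyer has assumed that who had asked whether Ida apologized earlier.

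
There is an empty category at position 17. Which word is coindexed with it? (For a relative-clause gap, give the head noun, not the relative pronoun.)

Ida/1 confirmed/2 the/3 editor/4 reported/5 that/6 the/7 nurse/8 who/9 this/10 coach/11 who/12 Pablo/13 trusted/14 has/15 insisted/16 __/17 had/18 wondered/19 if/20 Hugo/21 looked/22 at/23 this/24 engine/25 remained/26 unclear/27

8

The gap at 17 is the subject of "wondered", inside a relative clause.
The relative pronoun is "who" (word 9); it is bound by the head noun immediately before it.
Its filler is the head noun "nurse", at word 8.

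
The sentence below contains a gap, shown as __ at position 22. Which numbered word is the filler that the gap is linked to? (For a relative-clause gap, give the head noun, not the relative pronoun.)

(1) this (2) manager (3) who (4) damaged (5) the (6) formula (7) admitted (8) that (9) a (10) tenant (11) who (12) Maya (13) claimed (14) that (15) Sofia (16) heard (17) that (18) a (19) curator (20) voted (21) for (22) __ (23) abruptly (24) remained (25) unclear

The gap at 22 is the prepositional object of "voted", inside a relative clause.
The relative pronoun is "who" (word 11); it is bound by the head noun immediately before it.
Its filler is the head noun "tenant", at word 10.

10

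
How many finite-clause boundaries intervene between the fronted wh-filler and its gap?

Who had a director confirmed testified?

1

"who" is extracted from the subject of "testified".
Boundaries crossed, outermost first: [Ø] — 1 in total.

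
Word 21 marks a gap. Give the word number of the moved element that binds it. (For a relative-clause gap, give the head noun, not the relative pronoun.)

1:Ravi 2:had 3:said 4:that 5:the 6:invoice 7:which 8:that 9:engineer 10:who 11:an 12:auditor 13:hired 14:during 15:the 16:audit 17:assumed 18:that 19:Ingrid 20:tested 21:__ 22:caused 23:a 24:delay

The gap at 21 is the object of "tested", inside a relative clause.
The relative pronoun is "which" (word 7); it is bound by the head noun immediately before it.
Its filler is the head noun "invoice", at word 6.

6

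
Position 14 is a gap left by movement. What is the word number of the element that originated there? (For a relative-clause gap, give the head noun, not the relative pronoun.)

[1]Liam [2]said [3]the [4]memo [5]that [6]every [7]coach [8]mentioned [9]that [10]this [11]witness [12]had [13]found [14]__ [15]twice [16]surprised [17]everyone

4

The gap at 14 is the object of "found", inside a relative clause.
The relative pronoun is "that" (word 5); it is bound by the head noun immediately before it.
Its filler is the head noun "memo", at word 4.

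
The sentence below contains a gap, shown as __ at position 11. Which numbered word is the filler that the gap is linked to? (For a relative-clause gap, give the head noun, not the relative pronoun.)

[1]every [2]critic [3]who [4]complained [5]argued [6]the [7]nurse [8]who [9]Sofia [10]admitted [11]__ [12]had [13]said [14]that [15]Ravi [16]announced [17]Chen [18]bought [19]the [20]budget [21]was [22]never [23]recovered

7

The gap at 11 is the subject of "said", inside a relative clause.
The relative pronoun is "who" (word 8); it is bound by the head noun immediately before it.
Its filler is the head noun "nurse", at word 7.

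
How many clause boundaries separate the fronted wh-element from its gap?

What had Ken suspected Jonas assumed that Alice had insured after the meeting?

"what" is extracted from the object of "insured".
Boundaries crossed, outermost first: [Ø], [that] — 2 in total.

2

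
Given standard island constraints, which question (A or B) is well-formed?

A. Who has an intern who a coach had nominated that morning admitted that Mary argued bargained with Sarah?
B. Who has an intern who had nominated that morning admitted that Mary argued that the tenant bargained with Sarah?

A

In B, the wh-phrase is extracted from inside a complex-NP island (relative clause) (introduced by "who"), which blocks movement.
In A, the extraction path crosses only that-complement boundaries, which are transparent.
So A is grammatical.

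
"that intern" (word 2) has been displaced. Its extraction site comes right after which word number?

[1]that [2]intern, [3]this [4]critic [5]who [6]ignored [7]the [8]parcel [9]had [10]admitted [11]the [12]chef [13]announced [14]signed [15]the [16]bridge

13

The displaced element is "that intern" (word 2).
It is linked across 2 clause boundaries (Ø → Ø).
It functions as the subject of "signed", so the gap sits immediately after word 13 ("announced").
Base order: This critic who ignored the parcel had admitted the chef announced that that intern signed the bridge.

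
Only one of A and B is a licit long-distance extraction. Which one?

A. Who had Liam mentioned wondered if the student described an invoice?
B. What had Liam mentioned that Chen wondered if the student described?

In B, the wh-phrase is extracted from inside a wh-island (introduced by "if"), which blocks movement.
In A, the extraction path crosses only that-complement boundaries, which are transparent.
So A is grammatical.

A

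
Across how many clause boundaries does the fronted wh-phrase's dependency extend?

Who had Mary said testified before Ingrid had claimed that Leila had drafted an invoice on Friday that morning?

"who" is extracted from the subject of "testified".
Boundaries crossed, outermost first: [Ø] — 1 in total.

1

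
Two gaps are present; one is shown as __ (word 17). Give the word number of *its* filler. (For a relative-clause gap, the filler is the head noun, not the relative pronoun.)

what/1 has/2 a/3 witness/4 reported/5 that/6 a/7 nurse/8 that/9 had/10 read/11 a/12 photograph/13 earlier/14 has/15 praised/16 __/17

1

The marked gap is the direct object of "praised".
Its filler is the fronted wh-phrase "what", at word 1.
(The other dependency links word 8 to a gap after word 9.)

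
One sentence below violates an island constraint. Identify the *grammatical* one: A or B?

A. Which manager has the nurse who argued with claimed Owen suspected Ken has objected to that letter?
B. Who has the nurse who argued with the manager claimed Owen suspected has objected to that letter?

B

In A, the wh-phrase is extracted from inside a complex-NP island (relative clause) (introduced by "who"), which blocks movement.
In B, the extraction path crosses only that-complement boundaries, which are transparent.
So B is grammatical.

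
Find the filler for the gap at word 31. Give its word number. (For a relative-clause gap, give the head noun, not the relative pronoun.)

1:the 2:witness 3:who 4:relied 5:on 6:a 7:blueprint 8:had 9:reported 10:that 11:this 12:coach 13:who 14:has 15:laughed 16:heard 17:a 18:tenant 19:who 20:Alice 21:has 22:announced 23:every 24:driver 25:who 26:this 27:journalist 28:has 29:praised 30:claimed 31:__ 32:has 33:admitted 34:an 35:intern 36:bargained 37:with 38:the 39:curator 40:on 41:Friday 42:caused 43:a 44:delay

The gap at 31 is the subject of "admitted", inside a relative clause.
The relative pronoun is "who" (word 19); it is bound by the head noun immediately before it.
Its filler is the head noun "tenant", at word 18.

18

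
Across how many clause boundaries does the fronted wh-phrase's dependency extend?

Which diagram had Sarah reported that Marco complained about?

"which diagram" is extracted from the PP object of "complained".
Boundaries crossed, outermost first: [that] — 1 in total.

1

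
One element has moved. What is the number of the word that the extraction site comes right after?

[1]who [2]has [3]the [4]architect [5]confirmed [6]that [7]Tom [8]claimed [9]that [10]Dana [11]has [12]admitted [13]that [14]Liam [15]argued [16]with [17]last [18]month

The displaced element is "who" (word 1).
It is linked across 3 clause boundaries (that → that → that).
It functions as the object of the preposition "with" of "argued", so the gap sits immediately after word 16 ("with").
Base order: The architect has confirmed that Tom claimed that Dana has admitted that Liam argued with who last month.

16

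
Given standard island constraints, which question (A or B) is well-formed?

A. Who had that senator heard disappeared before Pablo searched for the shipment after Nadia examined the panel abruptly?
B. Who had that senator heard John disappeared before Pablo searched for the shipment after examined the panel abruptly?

In B, the wh-phrase is extracted from inside an adjunct island (introduced by "before"), which blocks movement.
In A, the extraction path crosses only that-complement boundaries, which are transparent.
So A is grammatical.

A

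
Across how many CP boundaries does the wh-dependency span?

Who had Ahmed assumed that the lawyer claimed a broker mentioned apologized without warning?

"who" is extracted from the subject of "apologized".
Boundaries crossed, outermost first: [that], [Ø], [Ø] — 3 in total.

3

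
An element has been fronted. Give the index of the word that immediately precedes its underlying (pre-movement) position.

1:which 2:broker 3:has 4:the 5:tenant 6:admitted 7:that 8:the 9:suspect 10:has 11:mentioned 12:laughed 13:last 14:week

The displaced element is "which broker" (word 2).
It is linked across 2 clause boundaries (that → Ø).
It functions as the subject of "laughed", so the gap sits immediately after word 11 ("mentioned").
Base order: The tenant has admitted that the suspect has mentioned that which broker laughed last week.

11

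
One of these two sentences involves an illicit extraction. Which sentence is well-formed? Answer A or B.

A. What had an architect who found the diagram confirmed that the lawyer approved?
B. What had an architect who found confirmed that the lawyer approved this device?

A

In B, the wh-phrase is extracted from inside a complex-NP island (relative clause) (introduced by "who"), which blocks movement.
In A, the extraction path crosses only that-complement boundaries, which are transparent.
So A is grammatical.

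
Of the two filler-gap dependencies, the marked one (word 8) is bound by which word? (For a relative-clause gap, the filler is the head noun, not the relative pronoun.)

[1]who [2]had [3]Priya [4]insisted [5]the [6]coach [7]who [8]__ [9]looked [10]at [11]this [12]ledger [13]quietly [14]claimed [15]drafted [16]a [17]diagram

6

The marked gap is inside the relative clause, the subject of "looked".
Its filler is the head noun "coach" (via "who"), at word 6.
(The other dependency links word 1 to a gap after word 14.)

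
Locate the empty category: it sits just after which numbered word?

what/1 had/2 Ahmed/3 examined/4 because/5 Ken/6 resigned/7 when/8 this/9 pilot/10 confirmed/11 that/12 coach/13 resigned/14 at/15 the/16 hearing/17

The displaced element is "what" (word 1).
It functions as the direct object of "examined", so the gap sits immediately after word 4 ("examined").
Base order: Ahmed had examined what because Ken resigned when this pilot confirmed that coach resigned at the hearing.

4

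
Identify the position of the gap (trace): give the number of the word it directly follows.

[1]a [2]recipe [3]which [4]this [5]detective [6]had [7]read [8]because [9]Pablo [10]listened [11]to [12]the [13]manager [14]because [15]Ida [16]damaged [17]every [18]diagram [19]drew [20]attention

The displaced element is "a recipe" (word 2).
It functions as the direct object of "read", so the gap sits immediately after word 7 ("read").
Base order: This detective had read a recipe because Pablo listened to the manager because Ida damaged every diagram.

7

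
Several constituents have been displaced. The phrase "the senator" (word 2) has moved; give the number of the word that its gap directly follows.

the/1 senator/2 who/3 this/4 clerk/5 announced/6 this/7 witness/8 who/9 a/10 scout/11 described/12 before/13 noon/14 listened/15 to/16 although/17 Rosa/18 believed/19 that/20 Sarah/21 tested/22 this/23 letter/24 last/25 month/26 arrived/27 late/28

16

The displaced element is "the senator" (word 2).
It is linked across 1 clause boundary (Ø).
It functions as the object of the preposition "to" of "listened", so the gap sits immediately after word 16 ("to").
Base order: This clerk announced this witness who a scout described before noon listened to the senator although Rosa believed that Sarah tested this letter last month.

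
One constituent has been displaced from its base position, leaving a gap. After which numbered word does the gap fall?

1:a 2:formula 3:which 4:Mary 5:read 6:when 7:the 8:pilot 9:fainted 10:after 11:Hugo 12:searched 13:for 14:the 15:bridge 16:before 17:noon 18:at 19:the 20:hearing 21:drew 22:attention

5

The displaced element is "a formula" (word 2).
It functions as the direct object of "read", so the gap sits immediately after word 5 ("read").
Base order: Mary read a formula when the pilot fainted after Hugo searched for the bridge before noon at the hearing.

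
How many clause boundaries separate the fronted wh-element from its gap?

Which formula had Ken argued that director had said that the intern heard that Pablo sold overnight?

3

"which formula" is extracted from the object of "sold".
Boundaries crossed, outermost first: [Ø], [that], [that] — 3 in total.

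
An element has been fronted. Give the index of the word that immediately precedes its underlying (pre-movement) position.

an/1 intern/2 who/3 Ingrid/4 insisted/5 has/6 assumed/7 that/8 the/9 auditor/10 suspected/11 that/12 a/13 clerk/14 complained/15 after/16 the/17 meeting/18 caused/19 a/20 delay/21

The displaced element is "an intern" (word 2).
It is linked across 1 clause boundary (Ø).
It functions as the subject of "assumed", so the gap sits immediately after word 5 ("insisted").
Base order: Ingrid insisted that an intern has assumed that the auditor suspected that a clerk complained after the meeting.

5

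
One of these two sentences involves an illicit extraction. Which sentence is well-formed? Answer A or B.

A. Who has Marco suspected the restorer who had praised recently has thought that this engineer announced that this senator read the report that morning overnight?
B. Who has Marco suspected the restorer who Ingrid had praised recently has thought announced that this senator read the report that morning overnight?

B

In A, the wh-phrase is extracted from inside a complex-NP island (relative clause) (introduced by "who"), which blocks movement.
In B, the extraction path crosses only that-complement boundaries, which are transparent.
So B is grammatical.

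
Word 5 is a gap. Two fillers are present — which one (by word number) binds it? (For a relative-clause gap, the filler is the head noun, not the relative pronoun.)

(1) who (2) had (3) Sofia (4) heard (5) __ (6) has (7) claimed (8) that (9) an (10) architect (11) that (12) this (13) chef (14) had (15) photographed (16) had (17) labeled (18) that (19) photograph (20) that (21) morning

The marked gap is the subject of "claimed".
Its filler is the fronted wh-phrase "who", at word 1.
(The other dependency links word 10 to a gap after word 15.)

1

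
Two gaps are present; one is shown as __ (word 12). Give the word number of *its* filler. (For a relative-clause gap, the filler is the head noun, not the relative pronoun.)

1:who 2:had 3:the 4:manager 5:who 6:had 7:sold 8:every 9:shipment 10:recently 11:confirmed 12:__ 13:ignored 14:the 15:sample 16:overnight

1

The marked gap is the subject of "ignored".
Its filler is the fronted wh-phrase "who", at word 1.
(The other dependency links word 4 to a gap after word 5.)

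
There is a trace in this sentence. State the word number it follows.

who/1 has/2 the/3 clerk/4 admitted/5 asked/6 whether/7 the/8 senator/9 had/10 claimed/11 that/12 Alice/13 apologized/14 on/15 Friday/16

The displaced element is "who" (word 1).
It is linked across 1 clause boundary (Ø).
It functions as the subject of "asked", so the gap sits immediately after word 5 ("admitted").
Base order: The clerk has admitted that who asked whether the senator had claimed that Alice apologized on Friday.

5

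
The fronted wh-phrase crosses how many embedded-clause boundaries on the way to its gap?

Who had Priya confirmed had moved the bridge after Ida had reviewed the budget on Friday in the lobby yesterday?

"who" is extracted from the subject of "moved".
Boundaries crossed, outermost first: [Ø] — 1 in total.

1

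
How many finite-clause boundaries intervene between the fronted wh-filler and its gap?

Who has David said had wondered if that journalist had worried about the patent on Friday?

"who" is extracted from the subject of "wondered".
Boundaries crossed, outermost first: [Ø] — 1 in total.

1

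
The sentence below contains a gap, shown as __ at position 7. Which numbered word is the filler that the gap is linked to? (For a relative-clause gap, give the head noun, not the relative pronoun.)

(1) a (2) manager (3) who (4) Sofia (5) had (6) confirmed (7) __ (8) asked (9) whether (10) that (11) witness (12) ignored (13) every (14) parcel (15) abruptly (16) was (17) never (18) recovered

The gap at 7 is the subject of "asked", inside a relative clause.
The relative pronoun is "who" (word 3); it is bound by the head noun immediately before it.
Its filler is the head noun "manager", at word 2.

2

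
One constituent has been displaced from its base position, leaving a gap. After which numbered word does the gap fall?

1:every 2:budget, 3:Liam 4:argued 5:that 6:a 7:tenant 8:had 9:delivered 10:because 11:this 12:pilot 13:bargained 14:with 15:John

The displaced element is "every budget" (word 2).
It is linked across 1 clause boundary (that).
It functions as the direct object of "delivered", so the gap sits immediately after word 9 ("delivered").
Base order: Liam argued that a tenant had delivered every budget because this pilot bargained with John.

9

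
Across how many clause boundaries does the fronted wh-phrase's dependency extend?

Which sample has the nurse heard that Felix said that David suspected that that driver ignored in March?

"which sample" is extracted from the object of "ignored".
Boundaries crossed, outermost first: [that], [that], [that] — 3 in total.

3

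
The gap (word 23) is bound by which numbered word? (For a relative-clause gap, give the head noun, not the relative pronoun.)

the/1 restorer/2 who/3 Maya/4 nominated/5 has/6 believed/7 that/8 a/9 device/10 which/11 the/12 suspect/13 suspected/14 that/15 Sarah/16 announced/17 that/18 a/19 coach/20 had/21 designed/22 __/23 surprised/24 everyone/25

10

The gap at 23 is the object of "designed", inside a relative clause.
The relative pronoun is "which" (word 11); it is bound by the head noun immediately before it.
Its filler is the head noun "device", at word 10.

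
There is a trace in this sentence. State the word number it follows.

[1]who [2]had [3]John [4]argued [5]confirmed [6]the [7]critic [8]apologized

4

The displaced element is "who" (word 1).
It is linked across 1 clause boundary (Ø).
It functions as the subject of "confirmed", so the gap sits immediately after word 4 ("argued").
Base order: John had argued that who confirmed the critic apologized.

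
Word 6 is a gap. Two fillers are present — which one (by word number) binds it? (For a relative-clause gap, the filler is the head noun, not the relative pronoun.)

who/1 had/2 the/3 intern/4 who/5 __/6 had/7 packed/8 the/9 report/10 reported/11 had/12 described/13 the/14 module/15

The marked gap is inside the relative clause, the subject of "packed".
Its filler is the head noun "intern" (via "who"), at word 4.
(The other dependency links word 1 to a gap after word 11.)

4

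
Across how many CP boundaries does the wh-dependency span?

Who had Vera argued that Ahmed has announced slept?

2

"who" is extracted from the subject of "slept".
Boundaries crossed, outermost first: [that], [Ø] — 2 in total.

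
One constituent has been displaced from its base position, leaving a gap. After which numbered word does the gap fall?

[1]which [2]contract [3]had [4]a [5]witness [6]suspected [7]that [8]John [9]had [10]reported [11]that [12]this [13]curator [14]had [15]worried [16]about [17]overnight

The displaced element is "which contract" (word 2).
It is linked across 2 clause boundaries (that → that).
It functions as the object of the preposition "about" of "worried", so the gap sits immediately after word 16 ("about").
Base order: A witness had suspected that John had reported that this curator had worried about which contract overnight.

16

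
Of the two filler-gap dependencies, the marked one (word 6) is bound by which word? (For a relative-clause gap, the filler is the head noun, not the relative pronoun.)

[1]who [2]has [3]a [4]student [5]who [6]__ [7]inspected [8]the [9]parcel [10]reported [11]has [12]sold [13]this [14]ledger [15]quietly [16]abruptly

4

The marked gap is inside the relative clause, the subject of "inspected".
Its filler is the head noun "student" (via "who"), at word 4.
(The other dependency links word 1 to a gap after word 10.)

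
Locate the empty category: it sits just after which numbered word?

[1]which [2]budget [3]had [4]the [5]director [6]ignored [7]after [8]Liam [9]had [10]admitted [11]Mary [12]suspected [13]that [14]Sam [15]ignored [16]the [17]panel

The displaced element is "which budget" (word 2).
It functions as the direct object of "ignored", so the gap sits immediately after word 6 ("ignored").
Base order: The director had ignored which budget after Liam had admitted Mary suspected that Sam ignored the panel.

6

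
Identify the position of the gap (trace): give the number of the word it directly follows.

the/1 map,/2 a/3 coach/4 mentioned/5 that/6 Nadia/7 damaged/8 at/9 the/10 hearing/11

The displaced element is "the map" (word 2).
It is linked across 1 clause boundary (that).
It functions as the direct object of "damaged", so the gap sits immediately after word 8 ("damaged").
Base order: A coach mentioned that Nadia damaged the map at the hearing.

8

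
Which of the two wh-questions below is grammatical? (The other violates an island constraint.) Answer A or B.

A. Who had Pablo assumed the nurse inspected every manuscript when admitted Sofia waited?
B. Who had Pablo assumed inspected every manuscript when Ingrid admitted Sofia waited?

In A, the wh-phrase is extracted from inside an adjunct island (introduced by "when"), which blocks movement.
In B, the extraction path crosses only that-complement boundaries, which are transparent.
So B is grammatical.

B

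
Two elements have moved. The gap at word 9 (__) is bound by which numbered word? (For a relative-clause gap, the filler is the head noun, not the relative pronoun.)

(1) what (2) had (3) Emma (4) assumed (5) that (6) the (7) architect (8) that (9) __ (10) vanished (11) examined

The marked gap is inside the relative clause, the subject of "vanished".
Its filler is the head noun "architect" (via "that"), at word 7.
(The other dependency links word 1 to a gap after word 11.)

7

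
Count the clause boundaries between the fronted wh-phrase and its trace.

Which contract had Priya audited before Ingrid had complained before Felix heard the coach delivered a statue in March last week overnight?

"which contract" originates inside the matrix clause — no clause boundary is crossed.

0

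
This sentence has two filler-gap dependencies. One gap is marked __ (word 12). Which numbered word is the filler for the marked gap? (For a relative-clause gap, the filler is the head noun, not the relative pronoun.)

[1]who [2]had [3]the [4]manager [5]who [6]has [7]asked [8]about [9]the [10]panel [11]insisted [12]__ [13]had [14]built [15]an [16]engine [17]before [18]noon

The marked gap is the subject of "built".
Its filler is the fronted wh-phrase "who", at word 1.
(The other dependency links word 4 to a gap after word 5.)

1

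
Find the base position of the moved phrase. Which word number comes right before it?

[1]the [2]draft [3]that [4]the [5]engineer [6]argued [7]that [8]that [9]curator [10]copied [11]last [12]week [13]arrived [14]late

10

The displaced element is "the draft" (word 2).
It is linked across 1 clause boundary (that).
It functions as the direct object of "copied", so the gap sits immediately after word 10 ("copied").
Base order: The engineer argued that that curator copied the draft last week.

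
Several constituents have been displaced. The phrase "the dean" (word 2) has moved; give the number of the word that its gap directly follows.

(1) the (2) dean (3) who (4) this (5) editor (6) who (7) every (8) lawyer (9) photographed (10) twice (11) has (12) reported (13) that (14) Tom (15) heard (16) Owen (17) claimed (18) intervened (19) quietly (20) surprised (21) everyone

The displaced element is "the dean" (word 2).
It is linked across 3 clause boundaries (that → Ø → Ø).
It functions as the subject of "intervened", so the gap sits immediately after word 17 ("claimed").
Base order: This editor who every lawyer photographed twice has reported that Tom heard Owen claimed that the dean intervened quietly.

17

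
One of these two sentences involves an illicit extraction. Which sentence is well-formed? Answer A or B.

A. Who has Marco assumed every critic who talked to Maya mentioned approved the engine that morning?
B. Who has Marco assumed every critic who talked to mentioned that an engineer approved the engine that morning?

A

In B, the wh-phrase is extracted from inside a complex-NP island (relative clause) (introduced by "who"), which blocks movement.
In A, the extraction path crosses only that-complement boundaries, which are transparent.
So A is grammatical.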